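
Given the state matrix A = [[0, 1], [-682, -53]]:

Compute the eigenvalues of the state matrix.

det(A - λI) = λ² - (-53)λ + 682 = (λ - (-22))(λ - (-31)). Eigenvalues: -22, -31.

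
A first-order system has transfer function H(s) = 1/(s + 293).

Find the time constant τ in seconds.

For H(s) = 1/(s + 1/τ), the pole is at -1/τ = -293, so τ = 1/293 = 0.0034 s.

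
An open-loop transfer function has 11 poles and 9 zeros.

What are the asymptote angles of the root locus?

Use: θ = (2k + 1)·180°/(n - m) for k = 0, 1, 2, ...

n - m = 11 - 9 = 2. Angles: θk = (2k + 1)·180°/2 = 90°, 270°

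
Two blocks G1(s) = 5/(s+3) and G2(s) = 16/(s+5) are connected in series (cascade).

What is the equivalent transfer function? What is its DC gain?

Series: multiply transfer functions. G_eq = 5/(s+3) × 16/(s+5) = 80/((s+3)(s+5)). DC gain = 80/(3×5) = 5.3333.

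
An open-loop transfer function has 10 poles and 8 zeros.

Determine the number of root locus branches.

Root locus has n branches where n = number of poles = 10.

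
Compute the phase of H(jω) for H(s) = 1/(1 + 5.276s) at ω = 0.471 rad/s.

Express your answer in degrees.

Phase = -arctan(ωτ) = -arctan(0.471 × 5.276) = -68.1°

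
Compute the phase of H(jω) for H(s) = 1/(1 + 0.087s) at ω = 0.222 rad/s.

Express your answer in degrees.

Phase = -arctan(ωτ) = -arctan(0.222 × 0.087) = -1.1°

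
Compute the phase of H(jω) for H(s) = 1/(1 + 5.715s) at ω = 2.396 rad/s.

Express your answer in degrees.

Phase = -arctan(ωτ) = -arctan(2.396 × 5.715) = -85.8°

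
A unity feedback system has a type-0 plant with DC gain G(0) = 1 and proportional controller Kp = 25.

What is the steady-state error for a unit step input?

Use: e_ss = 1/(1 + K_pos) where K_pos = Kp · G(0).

K_pos = Kp · G(0) = 25 × 1 = 25. e_ss = 1/(1 + 25) = 0.0385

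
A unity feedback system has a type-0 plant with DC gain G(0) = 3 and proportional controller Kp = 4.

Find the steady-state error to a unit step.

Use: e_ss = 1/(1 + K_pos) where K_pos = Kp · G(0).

K_pos = Kp · G(0) = 4 × 3 = 12. e_ss = 1/(1 + 12) = 0.0769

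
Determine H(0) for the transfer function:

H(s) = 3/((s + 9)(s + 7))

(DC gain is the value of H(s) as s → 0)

DC gain = H(0) = 3/(9 × 7) = 3/63 = 0.0476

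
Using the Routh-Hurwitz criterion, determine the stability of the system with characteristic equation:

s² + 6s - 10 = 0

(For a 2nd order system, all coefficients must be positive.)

Coefficients: 1, 6, -10. c=-10 not positive, so system is unstable.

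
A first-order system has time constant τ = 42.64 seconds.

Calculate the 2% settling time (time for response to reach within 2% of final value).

For first-order system, 2% settling time ≈ 4τ = 4 × 42.64 = 170.56 s.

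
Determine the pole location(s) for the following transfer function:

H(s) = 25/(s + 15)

Pole is where denominator = 0: s + 15 = 0, so s = -15.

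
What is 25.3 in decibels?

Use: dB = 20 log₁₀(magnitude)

dB = 20 log₁₀(25.3) = 28.1 dB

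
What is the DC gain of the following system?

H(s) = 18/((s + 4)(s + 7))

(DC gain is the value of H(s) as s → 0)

DC gain = H(0) = 18/(4 × 7) = 18/28 = 0.6429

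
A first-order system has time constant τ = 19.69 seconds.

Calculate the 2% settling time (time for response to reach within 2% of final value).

For first-order system, 2% settling time ≈ 4τ = 4 × 19.69 = 78.76 s.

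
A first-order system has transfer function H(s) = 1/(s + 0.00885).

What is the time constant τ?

For H(s) = 1/(s + 1/τ), the pole is at -1/τ = -0.00885, so τ = 1/0.00885 = 113 s.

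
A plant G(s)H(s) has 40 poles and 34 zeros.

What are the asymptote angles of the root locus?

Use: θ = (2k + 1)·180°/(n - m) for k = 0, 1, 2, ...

n - m = 40 - 34 = 6. Angles: θk = (2k + 1)·180°/6 = 30°, 90°, 150°, 210°, 270°, 330°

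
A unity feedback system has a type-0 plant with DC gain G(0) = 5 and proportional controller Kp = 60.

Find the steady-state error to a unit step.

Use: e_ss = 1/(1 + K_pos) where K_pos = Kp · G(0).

K_pos = Kp · G(0) = 60 × 5 = 300. e_ss = 1/(1 + 300) = 0.0033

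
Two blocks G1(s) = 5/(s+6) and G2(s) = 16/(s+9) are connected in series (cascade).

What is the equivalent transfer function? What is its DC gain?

Series: multiply transfer functions. G_eq = 5/(s+6) × 16/(s+9) = 80/((s+6)(s+9)). DC gain = 80/(6×9) = 1.4815.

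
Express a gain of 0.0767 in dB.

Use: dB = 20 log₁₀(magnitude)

dB = 20 log₁₀(0.0767) = -22.3 dB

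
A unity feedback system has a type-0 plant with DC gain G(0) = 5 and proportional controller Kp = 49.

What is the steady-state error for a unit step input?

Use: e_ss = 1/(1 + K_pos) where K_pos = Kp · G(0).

K_pos = Kp · G(0) = 49 × 5 = 245. e_ss = 1/(1 + 245) = 0.0041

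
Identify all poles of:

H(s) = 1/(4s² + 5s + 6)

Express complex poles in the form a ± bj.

Discriminant = 5² - 4×4×6 = 25 - 96 = -71 < 0, so the poles are a complex conjugate pair s = (-5 ± j√71)/(2×4). Real part = -5/(2×4) = -5/8 = -0.625; imaginary part = ±√71/(2×4) ≈ 1.0533. Poles: s = -0.625 ± 1.0533j.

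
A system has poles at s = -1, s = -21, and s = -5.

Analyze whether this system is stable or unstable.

All poles are in the left half-plane. System is stable.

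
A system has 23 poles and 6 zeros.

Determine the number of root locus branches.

Root locus has n branches where n = number of poles = 23.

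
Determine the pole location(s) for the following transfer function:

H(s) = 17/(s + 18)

Pole is where denominator = 0: s + 18 = 0, so s = -18.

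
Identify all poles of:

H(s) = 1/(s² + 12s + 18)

Discriminant = 12² - 4×1×18 = 144 - 72 = 72 > 0, so two distinct real poles. Using quadratic formula: s = (-12 ± √72)/(2×1) = (-12 ± √72)/2, with √72 ≈ 8.4853. s₁ ≈ -1.7574, s₂ ≈ -10.2426. Poles: s₁ = -1.7574, s₂ = -10.2426.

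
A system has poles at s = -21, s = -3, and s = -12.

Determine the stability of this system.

All poles are in the left half-plane. System is stable.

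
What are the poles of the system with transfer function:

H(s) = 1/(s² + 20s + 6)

Discriminant = 20² - 4×1×6 = 400 - 24 = 376 > 0, so two distinct real poles. Using quadratic formula: s = (-20 ± √376)/(2×1) = (-20 ± √376)/2, with √376 ≈ 19.3907. s₁ ≈ -0.3046, s₂ ≈ -19.6954. Poles: s₁ = -0.3046, s₂ = -19.6954.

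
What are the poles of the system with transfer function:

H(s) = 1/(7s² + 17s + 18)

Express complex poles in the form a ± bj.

Discriminant = 17² - 4×7×18 = 289 - 504 = -215 < 0, so the poles are a complex conjugate pair s = (-17 ± j√215)/(2×7). Real part = -17/(2×7) = -17/14 ≈ -1.2143; imaginary part = ±√215/(2×7) ≈ 1.0473. Poles: s = -1.2143 ± 1.0473j.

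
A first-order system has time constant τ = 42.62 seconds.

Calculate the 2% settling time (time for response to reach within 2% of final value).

For first-order system, 2% settling time ≈ 4τ = 4 × 42.62 = 170.48 s.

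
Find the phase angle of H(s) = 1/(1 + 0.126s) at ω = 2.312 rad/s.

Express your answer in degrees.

Phase = -arctan(ωτ) = -arctan(2.312 × 0.126) = -16.2°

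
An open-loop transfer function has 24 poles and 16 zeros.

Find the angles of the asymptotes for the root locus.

n - m = 24 - 16 = 8. Angles: θk = (2k + 1)·180°/8 = 22.5°, 67.5°, 112.5°, 157.5°, 202.5°, 247.5°, 292.5°, 337.5°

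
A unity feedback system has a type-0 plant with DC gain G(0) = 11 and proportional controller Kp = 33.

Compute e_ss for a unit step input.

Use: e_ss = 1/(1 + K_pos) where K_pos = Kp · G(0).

K_pos = Kp · G(0) = 33 × 11 = 363. e_ss = 1/(1 + 363) = 0.0027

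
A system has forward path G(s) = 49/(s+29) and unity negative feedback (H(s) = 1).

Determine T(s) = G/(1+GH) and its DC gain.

T(s) = G/(1+GH) = [49/(s+29)] / [1 + 49/(s+29)] = 49/(s+29+49) = 49/(s+78). DC gain = 49/78 = 0.6282.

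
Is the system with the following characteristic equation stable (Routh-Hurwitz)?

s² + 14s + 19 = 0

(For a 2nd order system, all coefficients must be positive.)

Coefficients: 1, 14, 19. All positive, so system is stable.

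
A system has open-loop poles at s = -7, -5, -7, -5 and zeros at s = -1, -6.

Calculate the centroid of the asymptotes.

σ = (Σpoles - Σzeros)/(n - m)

σ = (Σpoles - Σzeros)/(n - m) = (-24 - (-7))/(4 - 2) = -17/2 = -8.5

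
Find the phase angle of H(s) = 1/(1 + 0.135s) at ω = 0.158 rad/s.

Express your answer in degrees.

Phase = -arctan(ωτ) = -arctan(0.158 × 0.135) = -1.2°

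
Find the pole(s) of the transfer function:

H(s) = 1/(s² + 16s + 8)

Discriminant = 16² - 4×1×8 = 256 - 32 = 224 > 0, so two distinct real poles. Using quadratic formula: s = (-16 ± √224)/(2×1) = (-16 ± √224)/2, with √224 ≈ 14.9666. s₁ ≈ -0.5167, s₂ ≈ -15.4833. Poles: s₁ = -0.5167, s₂ = -15.4833.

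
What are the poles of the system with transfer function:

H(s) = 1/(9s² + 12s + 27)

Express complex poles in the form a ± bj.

Discriminant = 12² - 4×9×27 = 144 - 972 = -828 < 0, so the poles are a complex conjugate pair s = (-12 ± j√828)/(2×9). Real part = -12/(2×9) = -12/18 ≈ -0.6667; imaginary part = ±√828/(2×9) ≈ 1.5986. Poles: s = -0.6667 ± 1.5986j.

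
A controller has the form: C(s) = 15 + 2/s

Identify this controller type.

This is a Proportional-Integral (PI) controller.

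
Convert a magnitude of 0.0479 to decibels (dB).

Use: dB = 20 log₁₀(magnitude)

dB = 20 log₁₀(0.0479) = -26.4 dB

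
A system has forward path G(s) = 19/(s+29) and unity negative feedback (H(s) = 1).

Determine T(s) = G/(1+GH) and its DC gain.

T(s) = G/(1+GH) = [19/(s+29)] / [1 + 19/(s+29)] = 19/(s+29+19) = 19/(s+48). DC gain = 19/48 = 0.3958.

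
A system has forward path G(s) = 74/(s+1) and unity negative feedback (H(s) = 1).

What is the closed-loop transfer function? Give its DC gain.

T(s) = G/(1+GH) = [74/(s+1)] / [1 + 74/(s+1)] = 74/(s+1+74) = 74/(s+75). DC gain = 74/75 = 0.9867.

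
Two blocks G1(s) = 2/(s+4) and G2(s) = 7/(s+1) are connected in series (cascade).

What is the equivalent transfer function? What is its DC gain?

Series: multiply transfer functions. G_eq = 2/(s+4) × 7/(s+1) = 14/((s+4)(s+1)). DC gain = 14/(4×1) = 3.5.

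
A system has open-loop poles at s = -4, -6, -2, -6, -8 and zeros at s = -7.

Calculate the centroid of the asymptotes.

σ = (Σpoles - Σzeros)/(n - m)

σ = (Σpoles - Σzeros)/(n - m) = (-26 - (-7))/(5 - 1) = -19/4 = -4.75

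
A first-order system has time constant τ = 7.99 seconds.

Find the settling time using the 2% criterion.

For first-order system, 2% settling time ≈ 4τ = 4 × 7.99 = 31.96 s.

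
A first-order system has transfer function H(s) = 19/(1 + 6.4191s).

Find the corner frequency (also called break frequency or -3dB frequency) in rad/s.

Corner frequency = 1/τ = 1/6.4191 = 0.156 rad/s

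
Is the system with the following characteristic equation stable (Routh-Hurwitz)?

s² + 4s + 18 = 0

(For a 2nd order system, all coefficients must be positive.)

Coefficients: 1, 4, 18. All positive, so system is stable.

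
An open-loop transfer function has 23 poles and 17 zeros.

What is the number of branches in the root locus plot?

Root locus has n branches where n = number of poles = 23.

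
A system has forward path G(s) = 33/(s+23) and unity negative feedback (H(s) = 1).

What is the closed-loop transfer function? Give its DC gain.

T(s) = G/(1+GH) = [33/(s+23)] / [1 + 33/(s+23)] = 33/(s+23+33) = 33/(s+56). DC gain = 33/56 = 0.5893.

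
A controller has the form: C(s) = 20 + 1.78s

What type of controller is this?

This is a Proportional-Derivative (PD) controller.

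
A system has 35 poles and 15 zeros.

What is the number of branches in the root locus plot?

Root locus has n branches where n = number of poles = 35.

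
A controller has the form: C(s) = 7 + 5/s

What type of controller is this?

This is a Proportional-Integral (PI) controller.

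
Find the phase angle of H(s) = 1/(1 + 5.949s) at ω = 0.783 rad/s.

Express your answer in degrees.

Phase = -arctan(ωτ) = -arctan(0.783 × 5.949) = -77.9°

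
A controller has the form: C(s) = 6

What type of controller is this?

This is a Proportional (P) controller.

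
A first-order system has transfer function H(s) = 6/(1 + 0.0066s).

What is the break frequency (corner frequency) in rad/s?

Corner frequency = 1/τ = 1/0.0066 = 151.515 rad/s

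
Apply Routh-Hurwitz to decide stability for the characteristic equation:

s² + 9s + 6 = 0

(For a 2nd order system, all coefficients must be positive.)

Coefficients: 1, 9, 6. All positive, so system is stable.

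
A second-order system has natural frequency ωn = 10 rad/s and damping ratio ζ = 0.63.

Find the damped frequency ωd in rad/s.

ωd = ωn√(1 - ζ²) = 10√(1 - 0.63²) = 7.77 rad/s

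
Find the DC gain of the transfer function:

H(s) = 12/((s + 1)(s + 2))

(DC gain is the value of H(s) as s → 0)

DC gain = H(0) = 12/(1 × 2) = 12/2 = 6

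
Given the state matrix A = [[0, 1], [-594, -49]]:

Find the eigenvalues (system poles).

det(A - λI) = λ² - (-49)λ + 594 = (λ - (-27))(λ - (-22)). Eigenvalues: -27, -22.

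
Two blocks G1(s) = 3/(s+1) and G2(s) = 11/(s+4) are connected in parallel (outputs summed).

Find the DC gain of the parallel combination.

Parallel: G_eq = G1 + G2. DC gain = G1(0) + G2(0) = 3/1 + 11/4 = 3 + 2.75 = 5.75.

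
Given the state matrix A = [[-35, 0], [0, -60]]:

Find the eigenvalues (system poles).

For diagonal matrix, eigenvalues are diagonal entries: λ₁ = -35, λ₂ = -60.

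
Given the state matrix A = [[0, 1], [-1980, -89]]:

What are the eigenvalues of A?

det(A - λI) = λ² - (-89)λ + 1980 = (λ - (-44))(λ - (-45)). Eigenvalues: -44, -45.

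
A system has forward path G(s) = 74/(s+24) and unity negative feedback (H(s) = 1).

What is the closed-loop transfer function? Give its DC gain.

T(s) = G/(1+GH) = [74/(s+24)] / [1 + 74/(s+24)] = 74/(s+24+74) = 74/(s+98). DC gain = 74/98 = 0.7551.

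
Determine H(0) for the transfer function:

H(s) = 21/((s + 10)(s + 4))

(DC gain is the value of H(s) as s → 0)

DC gain = H(0) = 21/(10 × 4) = 21/40 = 0.525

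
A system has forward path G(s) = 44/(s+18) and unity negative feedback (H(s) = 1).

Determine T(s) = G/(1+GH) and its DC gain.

T(s) = G/(1+GH) = [44/(s+18)] / [1 + 44/(s+18)] = 44/(s+18+44) = 44/(s+62). DC gain = 44/62 = 0.7097.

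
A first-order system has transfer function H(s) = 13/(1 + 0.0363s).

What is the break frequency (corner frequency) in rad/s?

Corner frequency = 1/τ = 1/0.0363 = 27.548 rad/s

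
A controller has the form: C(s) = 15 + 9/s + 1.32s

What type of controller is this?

This is a Proportional-Integral-Derivative (PID) controller.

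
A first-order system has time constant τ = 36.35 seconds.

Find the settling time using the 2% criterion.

For first-order system, 2% settling time ≈ 4τ = 4 × 36.35 = 145.4 s.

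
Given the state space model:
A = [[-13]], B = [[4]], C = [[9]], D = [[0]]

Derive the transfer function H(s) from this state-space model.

(sI - A)⁻¹ = 1/(s + 13). H(s) = 9 × 4/(s + 13) + 0 = 36/(s + 13).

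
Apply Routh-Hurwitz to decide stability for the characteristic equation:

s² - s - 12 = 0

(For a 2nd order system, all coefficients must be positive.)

Coefficients: 1, -1, -12. b=-1, c=-12 not positive, so system is unstable.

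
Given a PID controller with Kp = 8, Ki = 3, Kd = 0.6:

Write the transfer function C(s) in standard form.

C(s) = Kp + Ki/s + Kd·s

Substituting values: C(s) = 8 + 3/s + 0.6s = (0.6s² + 8s + 3)/s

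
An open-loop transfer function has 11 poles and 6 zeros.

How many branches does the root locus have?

Root locus has n branches where n = number of poles = 11.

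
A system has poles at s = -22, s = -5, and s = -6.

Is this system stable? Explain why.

All poles are in the left half-plane. System is stable.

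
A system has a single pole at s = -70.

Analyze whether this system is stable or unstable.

Pole at s = -70 is in the left half-plane. Stable.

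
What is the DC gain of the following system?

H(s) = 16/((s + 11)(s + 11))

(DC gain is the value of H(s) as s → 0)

DC gain = H(0) = 16/(11 × 11) = 16/121 = 0.1322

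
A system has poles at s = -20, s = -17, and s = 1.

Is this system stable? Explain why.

Pole(s) at s = 1 are not in the left half-plane. System is unstable.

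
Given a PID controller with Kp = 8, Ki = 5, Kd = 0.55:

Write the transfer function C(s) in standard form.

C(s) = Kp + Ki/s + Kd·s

Substituting values: C(s) = 8 + 5/s + 0.55s = (0.55s² + 8s + 5)/s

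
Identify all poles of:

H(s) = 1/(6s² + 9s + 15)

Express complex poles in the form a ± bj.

Discriminant = 9² - 4×6×15 = 81 - 360 = -279 < 0, so the poles are a complex conjugate pair s = (-9 ± j√279)/(2×6). Real part = -9/(2×6) = -9/12 = -0.75; imaginary part = ±√279/(2×6) ≈ 1.3919. Poles: s = -0.75 ± 1.3919j.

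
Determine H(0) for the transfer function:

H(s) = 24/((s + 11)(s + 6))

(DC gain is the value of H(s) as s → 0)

DC gain = H(0) = 24/(11 × 6) = 24/66 = 0.3636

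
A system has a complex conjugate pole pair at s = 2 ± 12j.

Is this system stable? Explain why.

Real part of poles is 2 (> 0, right half-plane). Unstable.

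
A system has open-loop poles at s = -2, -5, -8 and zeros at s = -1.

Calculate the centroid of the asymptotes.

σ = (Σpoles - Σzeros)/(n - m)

σ = (Σpoles - Σzeros)/(n - m) = (-15 - (-1))/(3 - 1) = -14/2 = -7.0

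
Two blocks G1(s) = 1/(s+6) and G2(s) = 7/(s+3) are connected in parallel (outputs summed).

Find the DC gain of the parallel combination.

Parallel: G_eq = G1 + G2. DC gain = G1(0) + G2(0) = 1/6 + 7/3 = 0.1667 + 2.3333 = 2.5.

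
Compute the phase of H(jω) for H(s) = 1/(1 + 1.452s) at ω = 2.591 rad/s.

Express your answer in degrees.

Phase = -arctan(ωτ) = -arctan(2.591 × 1.452) = -75.1°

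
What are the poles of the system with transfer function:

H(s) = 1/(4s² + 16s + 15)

Discriminant = 16² - 4×4×15 = 256 - 240 = 16 > 0, so two distinct real poles. Using quadratic formula: s = (-16 ± √16)/(2×4) = (-16 ± √16)/8, with √16 = 4. s₁ = -12/8 = -1.5, s₂ = -20/8 = -2.5. Poles: s₁ = -1.5, s₂ = -2.5.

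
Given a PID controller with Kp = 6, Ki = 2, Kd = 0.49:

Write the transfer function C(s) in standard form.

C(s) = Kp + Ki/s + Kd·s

Substituting values: C(s) = 6 + 2/s + 0.49s = (0.49s² + 6s + 2)/s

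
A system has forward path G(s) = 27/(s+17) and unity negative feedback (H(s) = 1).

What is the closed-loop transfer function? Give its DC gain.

T(s) = G/(1+GH) = [27/(s+17)] / [1 + 27/(s+17)] = 27/(s+17+27) = 27/(s+44). DC gain = 27/44 = 0.6136.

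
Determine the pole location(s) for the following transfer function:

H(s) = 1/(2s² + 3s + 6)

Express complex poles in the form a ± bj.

Discriminant = 3² - 4×2×6 = 9 - 48 = -39 < 0, so the poles are a complex conjugate pair s = (-3 ± j√39)/(2×2). Real part = -3/(2×2) = -3/4 = -0.75; imaginary part = ±√39/(2×2) ≈ 1.5612. Poles: s = -0.75 ± 1.5612j.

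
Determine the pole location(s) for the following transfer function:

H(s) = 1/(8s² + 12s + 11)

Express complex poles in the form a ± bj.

Discriminant = 12² - 4×8×11 = 144 - 352 = -208 < 0, so the poles are a complex conjugate pair s = (-12 ± j√208)/(2×8). Real part = -12/(2×8) = -12/16 = -0.75; imaginary part = ±√208/(2×8) ≈ 0.9014. Poles: s = -0.75 ± 0.9014j.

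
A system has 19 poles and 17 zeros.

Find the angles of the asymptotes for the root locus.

n - m = 19 - 17 = 2. Angles: θk = (2k + 1)·180°/2 = 90°, 270°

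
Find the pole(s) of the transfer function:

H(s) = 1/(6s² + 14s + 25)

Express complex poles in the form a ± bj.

Discriminant = 14² - 4×6×25 = 196 - 600 = -404 < 0, so the poles are a complex conjugate pair s = (-14 ± j√404)/(2×6). Real part = -14/(2×6) = -14/12 ≈ -1.1667; imaginary part = ±√404/(2×6) ≈ 1.6750. Poles: s = -1.1667 ± 1.6750j.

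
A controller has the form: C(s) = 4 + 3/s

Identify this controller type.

This is a Proportional-Integral (PI) controller.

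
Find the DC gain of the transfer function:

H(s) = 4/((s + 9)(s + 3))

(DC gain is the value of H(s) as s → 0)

DC gain = H(0) = 4/(9 × 3) = 4/27 = 0.1481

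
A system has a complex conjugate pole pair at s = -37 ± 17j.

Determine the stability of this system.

Real part of poles is -37 (< 0, left half-plane). Stable.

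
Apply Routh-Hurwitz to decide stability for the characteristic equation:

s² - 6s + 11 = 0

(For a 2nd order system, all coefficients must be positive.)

Coefficients: 1, -6, 11. b=-6 not positive, so system is unstable.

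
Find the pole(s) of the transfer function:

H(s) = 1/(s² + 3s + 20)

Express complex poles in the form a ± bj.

Discriminant = 3² - 4×1×20 = 9 - 80 = -71 < 0, so the poles are a complex conjugate pair s = (-3 ± j√71)/(2×1). Real part = -3/(2×1) = -3/2 = -1.5; imaginary part = ±√71/(2×1) ≈ 4.2131. Poles: s = -1.5 ± 4.2131j.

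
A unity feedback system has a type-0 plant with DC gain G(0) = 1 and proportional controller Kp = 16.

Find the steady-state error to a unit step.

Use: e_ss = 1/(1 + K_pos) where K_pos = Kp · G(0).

K_pos = Kp · G(0) = 16 × 1 = 16. e_ss = 1/(1 + 16) = 0.0588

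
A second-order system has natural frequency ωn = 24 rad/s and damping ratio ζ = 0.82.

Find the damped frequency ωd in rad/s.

ωd = ωn√(1 - ζ²) = 24√(1 - 0.82²) = 13.74 rad/s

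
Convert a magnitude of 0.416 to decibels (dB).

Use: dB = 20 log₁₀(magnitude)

dB = 20 log₁₀(0.416) = -7.6 dB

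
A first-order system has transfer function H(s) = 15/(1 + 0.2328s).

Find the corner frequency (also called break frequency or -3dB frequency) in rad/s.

Corner frequency = 1/τ = 1/0.2328 = 4.296 rad/s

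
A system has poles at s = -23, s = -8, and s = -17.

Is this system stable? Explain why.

All poles are in the left half-plane. System is stable.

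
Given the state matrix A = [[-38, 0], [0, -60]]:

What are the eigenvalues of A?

For diagonal matrix, eigenvalues are diagonal entries: λ₁ = -38, λ₂ = -60.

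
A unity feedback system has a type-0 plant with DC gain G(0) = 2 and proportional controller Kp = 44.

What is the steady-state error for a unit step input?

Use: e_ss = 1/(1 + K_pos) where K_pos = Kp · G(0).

K_pos = Kp · G(0) = 44 × 2 = 88. e_ss = 1/(1 + 88) = 0.0112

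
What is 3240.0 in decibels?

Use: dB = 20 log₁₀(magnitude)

dB = 20 log₁₀(3240.0) = 70.2 dB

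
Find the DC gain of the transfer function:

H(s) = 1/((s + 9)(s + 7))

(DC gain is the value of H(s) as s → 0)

DC gain = H(0) = 1/(9 × 7) = 1/63 = 0.0159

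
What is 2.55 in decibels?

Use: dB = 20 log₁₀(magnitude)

dB = 20 log₁₀(2.55) = 8.1 dB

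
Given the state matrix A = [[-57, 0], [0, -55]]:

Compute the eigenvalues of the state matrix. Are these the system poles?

For diagonal matrix, eigenvalues are diagonal entries: λ₁ = -57, λ₂ = -55. Eigenvalues of A = system poles.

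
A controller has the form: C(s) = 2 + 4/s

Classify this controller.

This is a Proportional-Integral (PI) controller.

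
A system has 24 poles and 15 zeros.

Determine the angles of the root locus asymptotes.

n - m = 24 - 15 = 9. Angles: θk = (2k + 1)·180°/9 = 20°, 60°, 100°, 140°, 180°, 220°, 260°, 300°, 340°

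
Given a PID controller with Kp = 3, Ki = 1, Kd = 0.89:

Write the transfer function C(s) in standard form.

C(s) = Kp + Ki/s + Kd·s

Substituting values: C(s) = 3 + 1/s + 0.89s = (0.89s² + 3s + 1)/s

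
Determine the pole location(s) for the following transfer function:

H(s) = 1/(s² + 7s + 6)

Discriminant = 7² - 4×1×6 = 49 - 24 = 25 > 0, so two distinct real poles. Using quadratic formula: s = (-7 ± √25)/(2×1) = (-7 ± √25)/2, with √25 = 5. s₁ = -2/2 = -1, s₂ = -12/2 = -6. Poles: s₁ = -1, s₂ = -6.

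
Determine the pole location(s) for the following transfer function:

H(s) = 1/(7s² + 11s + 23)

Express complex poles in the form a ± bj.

Discriminant = 11² - 4×7×23 = 121 - 644 = -523 < 0, so the poles are a complex conjugate pair s = (-11 ± j√523)/(2×7). Real part = -11/(2×7) = -11/14 ≈ -0.7857; imaginary part = ±√523/(2×7) ≈ 1.6335. Poles: s = -0.7857 ± 1.6335j.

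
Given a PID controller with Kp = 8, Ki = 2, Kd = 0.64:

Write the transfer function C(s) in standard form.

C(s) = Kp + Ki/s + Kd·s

Substituting values: C(s) = 8 + 2/s + 0.64s = (0.64s² + 8s + 2)/s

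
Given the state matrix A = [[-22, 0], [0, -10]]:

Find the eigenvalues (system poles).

For diagonal matrix, eigenvalues are diagonal entries: λ₁ = -22, λ₂ = -10.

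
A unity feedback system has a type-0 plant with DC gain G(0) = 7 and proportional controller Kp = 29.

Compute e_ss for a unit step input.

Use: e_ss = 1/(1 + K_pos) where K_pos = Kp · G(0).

K_pos = Kp · G(0) = 29 × 7 = 203. e_ss = 1/(1 + 203) = 0.0049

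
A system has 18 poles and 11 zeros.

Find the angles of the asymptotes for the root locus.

n - m = 18 - 11 = 7. Angles: θk = (2k + 1)·180°/7 = 25.71°, 77.14°, 128.57°, 180°, 231.43°, 282.86°, 334.29°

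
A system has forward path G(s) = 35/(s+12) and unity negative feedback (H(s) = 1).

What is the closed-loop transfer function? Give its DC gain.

T(s) = G/(1+GH) = [35/(s+12)] / [1 + 35/(s+12)] = 35/(s+12+35) = 35/(s+47). DC gain = 35/47 = 0.7447.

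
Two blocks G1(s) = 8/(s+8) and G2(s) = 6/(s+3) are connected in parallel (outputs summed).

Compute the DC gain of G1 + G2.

Parallel: G_eq = G1 + G2. DC gain = G1(0) + G2(0) = 8/8 + 6/3 = 1 + 2 = 3.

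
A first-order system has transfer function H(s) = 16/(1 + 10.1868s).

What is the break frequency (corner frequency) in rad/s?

Corner frequency = 1/τ = 1/10.1868 = 0.098 rad/s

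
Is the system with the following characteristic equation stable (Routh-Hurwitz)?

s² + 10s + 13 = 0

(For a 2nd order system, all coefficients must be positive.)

Coefficients: 1, 10, 13. All positive, so system is stable.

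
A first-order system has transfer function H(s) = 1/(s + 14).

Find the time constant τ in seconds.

For H(s) = 1/(s + 1/τ), the pole is at -1/τ = -14, so τ = 1/14 = 0.0714 s.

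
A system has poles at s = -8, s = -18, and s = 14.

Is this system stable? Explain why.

Pole(s) at s = 14 are not in the left half-plane. System is unstable.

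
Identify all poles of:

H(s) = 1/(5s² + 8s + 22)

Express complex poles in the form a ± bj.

Discriminant = 8² - 4×5×22 = 64 - 440 = -376 < 0, so the poles are a complex conjugate pair s = (-8 ± j√376)/(2×5). Real part = -8/(2×5) = -8/10 = -0.8; imaginary part = ±√376/(2×5) ≈ 1.9391. Poles: s = -0.8 ± 1.9391j.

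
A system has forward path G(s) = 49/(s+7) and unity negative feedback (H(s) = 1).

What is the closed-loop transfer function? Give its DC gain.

T(s) = G/(1+GH) = [49/(s+7)] / [1 + 49/(s+7)] = 49/(s+7+49) = 49/(s+56). DC gain = 49/56 = 0.875.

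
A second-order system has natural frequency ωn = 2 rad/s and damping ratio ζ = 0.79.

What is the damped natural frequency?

ωd = ωn√(1 - ζ²) = 2√(1 - 0.79²) = 1.23 rad/s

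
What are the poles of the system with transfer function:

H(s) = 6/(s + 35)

Pole is where denominator = 0: s + 35 = 0, so s = -35.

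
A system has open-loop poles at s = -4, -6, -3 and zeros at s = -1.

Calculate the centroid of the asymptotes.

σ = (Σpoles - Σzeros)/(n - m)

σ = (Σpoles - Σzeros)/(n - m) = (-13 - (-1))/(3 - 1) = -12/2 = -6.0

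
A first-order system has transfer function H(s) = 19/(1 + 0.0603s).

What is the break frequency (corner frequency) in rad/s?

Corner frequency = 1/τ = 1/0.0603 = 16.584 rad/s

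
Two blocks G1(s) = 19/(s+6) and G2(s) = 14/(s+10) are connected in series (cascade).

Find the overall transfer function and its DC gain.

Series: multiply transfer functions. G_eq = 19/(s+6) × 14/(s+10) = 266/((s+6)(s+10)). DC gain = 266/(6×10) = 4.4333.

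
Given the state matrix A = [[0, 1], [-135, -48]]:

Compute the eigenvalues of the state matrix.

det(A - λI) = λ² - (-48)λ + 135 = (λ - (-3))(λ - (-45)). Eigenvalues: -3, -45.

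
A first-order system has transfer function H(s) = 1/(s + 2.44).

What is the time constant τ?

For H(s) = 1/(s + 1/τ), the pole is at -1/τ = -2.44, so τ = 1/2.44 = 0.4098 s.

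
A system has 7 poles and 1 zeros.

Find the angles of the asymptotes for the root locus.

n - m = 7 - 1 = 6. Angles: θk = (2k + 1)·180°/6 = 30°, 90°, 150°, 210°, 270°, 330°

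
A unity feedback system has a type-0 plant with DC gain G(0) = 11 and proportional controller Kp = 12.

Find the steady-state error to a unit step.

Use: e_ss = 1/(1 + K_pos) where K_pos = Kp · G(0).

K_pos = Kp · G(0) = 12 × 11 = 132. e_ss = 1/(1 + 132) = 0.0075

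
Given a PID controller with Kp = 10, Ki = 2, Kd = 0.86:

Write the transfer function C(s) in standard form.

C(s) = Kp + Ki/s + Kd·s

Substituting values: C(s) = 10 + 2/s + 0.86s = (0.86s² + 10s + 2)/s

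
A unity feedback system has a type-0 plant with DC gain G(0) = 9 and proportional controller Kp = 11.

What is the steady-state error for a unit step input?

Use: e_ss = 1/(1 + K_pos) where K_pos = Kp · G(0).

K_pos = Kp · G(0) = 11 × 9 = 99. e_ss = 1/(1 + 99) = 0.01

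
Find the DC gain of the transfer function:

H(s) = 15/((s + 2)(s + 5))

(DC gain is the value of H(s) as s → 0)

DC gain = H(0) = 15/(2 × 5) = 15/10 = 1.5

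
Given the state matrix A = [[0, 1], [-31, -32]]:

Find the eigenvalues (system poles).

det(A - λI) = λ² - (-32)λ + 31 = (λ - (-1))(λ - (-31)). Eigenvalues: -1, -31.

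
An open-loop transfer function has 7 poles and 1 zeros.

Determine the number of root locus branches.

Root locus has n branches where n = number of poles = 7.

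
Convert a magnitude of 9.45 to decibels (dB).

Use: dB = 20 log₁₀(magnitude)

dB = 20 log₁₀(9.45) = 19.5 dB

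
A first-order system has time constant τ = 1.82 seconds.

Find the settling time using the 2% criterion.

For first-order system, 2% settling time ≈ 4τ = 4 × 1.82 = 7.28 s.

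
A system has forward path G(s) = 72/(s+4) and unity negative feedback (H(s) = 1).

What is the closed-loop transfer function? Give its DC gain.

T(s) = G/(1+GH) = [72/(s+4)] / [1 + 72/(s+4)] = 72/(s+4+72) = 72/(s+76). DC gain = 72/76 = 0.9474.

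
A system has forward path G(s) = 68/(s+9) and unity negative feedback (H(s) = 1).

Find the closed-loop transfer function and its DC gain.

T(s) = G/(1+GH) = [68/(s+9)] / [1 + 68/(s+9)] = 68/(s+9+68) = 68/(s+77). DC gain = 68/77 = 0.8831.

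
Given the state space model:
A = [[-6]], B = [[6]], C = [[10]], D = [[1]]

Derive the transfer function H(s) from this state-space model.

(sI - A)⁻¹ = 1/(s + 6). H(s) = 10×6/(s + 6) + 1 = (s + 66)/(s + 6).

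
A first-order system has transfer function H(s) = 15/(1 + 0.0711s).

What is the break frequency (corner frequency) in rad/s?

Corner frequency = 1/τ = 1/0.0711 = 14.065 rad/s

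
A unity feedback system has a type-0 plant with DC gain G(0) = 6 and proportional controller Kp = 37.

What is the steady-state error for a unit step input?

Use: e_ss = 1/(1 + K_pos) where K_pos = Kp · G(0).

K_pos = Kp · G(0) = 37 × 6 = 222. e_ss = 1/(1 + 222) = 0.0045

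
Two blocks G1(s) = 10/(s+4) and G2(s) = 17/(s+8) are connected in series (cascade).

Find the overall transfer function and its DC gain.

Series: multiply transfer functions. G_eq = 10/(s+4) × 17/(s+8) = 170/((s+4)(s+8)). DC gain = 170/(4×8) = 5.3125.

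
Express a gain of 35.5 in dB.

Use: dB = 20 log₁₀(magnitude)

dB = 20 log₁₀(35.5) = 31.0 dB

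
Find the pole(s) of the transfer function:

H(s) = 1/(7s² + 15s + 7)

Discriminant = 15² - 4×7×7 = 225 - 196 = 29 > 0, so two distinct real poles. Using quadratic formula: s = (-15 ± √29)/(2×7) = (-15 ± √29)/14, with √29 ≈ 5.3852. s₁ ≈ -0.6868, s₂ ≈ -1.4561. Poles: s₁ = -0.6868, s₂ = -1.4561.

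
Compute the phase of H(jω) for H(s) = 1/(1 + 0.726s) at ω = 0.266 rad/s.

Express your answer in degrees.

Phase = -arctan(ωτ) = -arctan(0.266 × 0.726) = -10.9°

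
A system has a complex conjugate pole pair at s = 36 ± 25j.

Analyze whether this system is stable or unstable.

Real part of poles is 36 (> 0, right half-plane). Unstable.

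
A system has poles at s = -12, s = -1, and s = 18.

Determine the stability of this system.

Pole(s) at s = 18 are not in the left half-plane. System is unstable.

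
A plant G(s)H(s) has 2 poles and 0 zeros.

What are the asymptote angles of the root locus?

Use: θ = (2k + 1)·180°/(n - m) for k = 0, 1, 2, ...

n - m = 2 - 0 = 2. Angles: θk = (2k + 1)·180°/2 = 90°, 270°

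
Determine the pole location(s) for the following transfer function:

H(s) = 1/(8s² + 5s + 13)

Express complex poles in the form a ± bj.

Discriminant = 5² - 4×8×13 = 25 - 416 = -391 < 0, so the poles are a complex conjugate pair s = (-5 ± j√391)/(2×8). Real part = -5/(2×8) = -5/16 = -0.3125; imaginary part = ±√391/(2×8) ≈ 1.2359. Poles: s = -0.3125 ± 1.2359j.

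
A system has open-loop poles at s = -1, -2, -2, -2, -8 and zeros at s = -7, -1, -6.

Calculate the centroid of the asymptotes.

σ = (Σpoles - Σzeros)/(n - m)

σ = (Σpoles - Σzeros)/(n - m) = (-15 - (-14))/(5 - 3) = -1/2 = -0.5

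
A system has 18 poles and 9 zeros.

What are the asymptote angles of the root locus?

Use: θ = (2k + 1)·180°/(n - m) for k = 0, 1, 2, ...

n - m = 18 - 9 = 9. Angles: θk = (2k + 1)·180°/9 = 20°, 60°, 100°, 140°, 180°, 220°, 260°, 300°, 340°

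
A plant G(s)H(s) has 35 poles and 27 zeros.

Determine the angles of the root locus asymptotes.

n - m = 35 - 27 = 8. Angles: θk = (2k + 1)·180°/8 = 22.5°, 67.5°, 112.5°, 157.5°, 202.5°, 247.5°, 292.5°, 337.5°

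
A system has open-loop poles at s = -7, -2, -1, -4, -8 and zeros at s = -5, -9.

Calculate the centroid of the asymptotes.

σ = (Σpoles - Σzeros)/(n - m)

σ = (Σpoles - Σzeros)/(n - m) = (-22 - (-14))/(5 - 2) = -8/3 = -2.67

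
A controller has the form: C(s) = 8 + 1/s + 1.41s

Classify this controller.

This is a Proportional-Integral-Derivative (PID) controller.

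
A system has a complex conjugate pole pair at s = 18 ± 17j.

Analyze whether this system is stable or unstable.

Real part of poles is 18 (> 0, right half-plane). Unstable.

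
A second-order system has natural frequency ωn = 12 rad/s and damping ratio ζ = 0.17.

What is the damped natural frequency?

ωd = ωn√(1 - ζ²) = 12√(1 - 0.17²) = 11.83 rad/s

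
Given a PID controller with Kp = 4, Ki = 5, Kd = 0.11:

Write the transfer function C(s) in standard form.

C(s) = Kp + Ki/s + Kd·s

Substituting values: C(s) = 4 + 5/s + 0.11s = (0.11s² + 4s + 5)/s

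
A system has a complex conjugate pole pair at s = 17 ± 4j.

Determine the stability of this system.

Real part of poles is 17 (> 0, right half-plane). Unstable.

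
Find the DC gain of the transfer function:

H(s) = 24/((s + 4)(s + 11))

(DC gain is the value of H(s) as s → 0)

DC gain = H(0) = 24/(4 × 11) = 24/44 = 0.5455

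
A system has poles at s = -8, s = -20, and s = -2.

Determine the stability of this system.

All poles are in the left half-plane. System is stable.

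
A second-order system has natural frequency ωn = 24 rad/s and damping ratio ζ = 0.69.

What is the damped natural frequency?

ωd = ωn√(1 - ζ²) = 24√(1 - 0.69²) = 17.37 rad/s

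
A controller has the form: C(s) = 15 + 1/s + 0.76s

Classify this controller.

This is a Proportional-Integral-Derivative (PID) controller.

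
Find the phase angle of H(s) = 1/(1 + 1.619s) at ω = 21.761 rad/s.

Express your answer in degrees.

Phase = -arctan(ωτ) = -arctan(21.761 × 1.619) = -88.4°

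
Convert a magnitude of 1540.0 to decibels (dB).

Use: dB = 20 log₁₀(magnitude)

dB = 20 log₁₀(1540.0) = 63.8 dB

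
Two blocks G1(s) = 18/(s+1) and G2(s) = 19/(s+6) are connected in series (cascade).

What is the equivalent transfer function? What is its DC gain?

Series: multiply transfer functions. G_eq = 18/(s+1) × 19/(s+6) = 342/((s+1)(s+6)). DC gain = 342/(1×6) = 57.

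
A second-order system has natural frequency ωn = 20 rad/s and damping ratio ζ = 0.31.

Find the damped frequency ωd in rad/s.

ωd = ωn√(1 - ζ²) = 20√(1 - 0.31²) = 19.01 rad/s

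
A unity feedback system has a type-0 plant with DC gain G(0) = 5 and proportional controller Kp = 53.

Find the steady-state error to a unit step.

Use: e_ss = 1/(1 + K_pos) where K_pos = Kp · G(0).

K_pos = Kp · G(0) = 53 × 5 = 265. e_ss = 1/(1 + 265) = 0.0038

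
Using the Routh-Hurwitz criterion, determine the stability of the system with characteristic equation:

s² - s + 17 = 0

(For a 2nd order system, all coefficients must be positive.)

Coefficients: 1, -1, 17. b=-1 not positive, so system is unstable.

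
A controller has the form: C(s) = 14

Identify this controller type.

This is a Proportional (P) controller.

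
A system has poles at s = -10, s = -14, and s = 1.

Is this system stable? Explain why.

Pole(s) at s = 1 are not in the left half-plane. System is unstable.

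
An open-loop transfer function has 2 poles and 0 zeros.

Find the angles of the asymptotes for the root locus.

n - m = 2 - 0 = 2. Angles: θk = (2k + 1)·180°/2 = 90°, 270°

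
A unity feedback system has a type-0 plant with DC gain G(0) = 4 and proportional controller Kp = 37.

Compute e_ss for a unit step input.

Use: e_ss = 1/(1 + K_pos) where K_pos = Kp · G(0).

K_pos = Kp · G(0) = 37 × 4 = 148. e_ss = 1/(1 + 148) = 0.0067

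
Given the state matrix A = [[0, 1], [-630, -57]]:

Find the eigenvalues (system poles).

det(A - λI) = λ² - (-57)λ + 630 = (λ - (-15))(λ - (-42)). Eigenvalues: -15, -42.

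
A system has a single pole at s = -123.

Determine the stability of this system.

Pole at s = -123 is in the left half-plane. Stable.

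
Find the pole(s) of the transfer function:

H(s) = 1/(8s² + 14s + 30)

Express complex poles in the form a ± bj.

Discriminant = 14² - 4×8×30 = 196 - 960 = -764 < 0, so the poles are a complex conjugate pair s = (-14 ± j√764)/(2×8). Real part = -14/(2×8) = -14/16 = -0.875; imaginary part = ±√764/(2×8) ≈ 1.7275. Poles: s = -0.875 ± 1.7275j.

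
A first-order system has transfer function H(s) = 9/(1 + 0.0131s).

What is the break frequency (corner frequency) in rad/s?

Corner frequency = 1/τ = 1/0.0131 = 76.336 rad/s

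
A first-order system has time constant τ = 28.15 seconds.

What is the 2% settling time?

For first-order system, 2% settling time ≈ 4τ = 4 × 28.15 = 112.6 s.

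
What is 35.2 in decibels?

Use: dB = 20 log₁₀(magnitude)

dB = 20 log₁₀(35.2) = 30.9 dB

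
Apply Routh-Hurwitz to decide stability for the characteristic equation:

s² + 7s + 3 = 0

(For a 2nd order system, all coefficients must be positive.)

Coefficients: 1, 7, 3. All positive, so system is stable.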